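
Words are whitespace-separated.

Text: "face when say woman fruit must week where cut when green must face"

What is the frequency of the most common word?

2

Frequencies: face:2, when:2, must:2, say:1, woman:1, fruit:1, week:1, where:1, cut:1, green:1
Most common: 'face' with frequency 2.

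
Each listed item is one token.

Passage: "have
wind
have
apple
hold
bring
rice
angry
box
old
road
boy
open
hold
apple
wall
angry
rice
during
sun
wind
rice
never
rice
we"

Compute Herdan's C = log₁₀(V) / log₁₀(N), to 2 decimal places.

N = 25, V = 17.
log₁₀(V) = 1.230449, log₁₀(N) = 1.397940
C = 1.230449 / 1.397940 = 0.88

0.88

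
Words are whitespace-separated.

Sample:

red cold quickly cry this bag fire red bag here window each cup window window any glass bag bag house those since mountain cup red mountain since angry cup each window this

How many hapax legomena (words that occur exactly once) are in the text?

Frequencies: bag:4, window:4, red:3, cup:3, this:2, each:2, since:2, mountain:2, cold:1, quickly:1, cry:1, fire:1, here:1, any:1, glass:1, house:1, those:1, angry:1
Hapax (freq=1): angry, any, cold, cry, fire, glass, here, house, quickly, those

10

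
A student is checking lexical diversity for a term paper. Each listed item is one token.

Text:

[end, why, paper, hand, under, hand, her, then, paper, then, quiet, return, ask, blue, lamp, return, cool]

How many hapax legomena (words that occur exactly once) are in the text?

Frequencies: paper:2, hand:2, then:2, return:2, end:1, why:1, under:1, her:1, quiet:1, ask:1, blue:1, lamp:1, cool:1
Hapax (freq=1): ask, blue, cool, end, her, lamp, quiet, under, why

9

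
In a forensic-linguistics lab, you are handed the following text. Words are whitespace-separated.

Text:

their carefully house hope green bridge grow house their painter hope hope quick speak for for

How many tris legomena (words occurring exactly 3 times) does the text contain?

1

Frequencies: hope:3, their:2, house:2, for:2, carefully:1, green:1, bridge:1, grow:1, painter:1, quick:1, speak:1
Words with frequency 3: hope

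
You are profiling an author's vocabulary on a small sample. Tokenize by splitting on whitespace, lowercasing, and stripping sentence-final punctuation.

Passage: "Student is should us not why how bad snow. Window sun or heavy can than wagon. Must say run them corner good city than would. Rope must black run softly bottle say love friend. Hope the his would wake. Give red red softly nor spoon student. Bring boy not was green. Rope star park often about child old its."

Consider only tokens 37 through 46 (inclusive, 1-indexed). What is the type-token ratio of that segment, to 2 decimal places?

0.90

Segment tokens 37–46: his, would, wake, give, red, red, softly, nor, spoon, student
Segment N = 10, segment V = 9.
TTR = 9 / 10 = 0.90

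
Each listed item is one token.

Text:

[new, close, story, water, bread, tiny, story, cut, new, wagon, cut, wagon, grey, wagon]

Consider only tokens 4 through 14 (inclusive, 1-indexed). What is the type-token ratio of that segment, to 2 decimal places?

0.73

Segment tokens 4–14: water, bread, tiny, story, cut, new, wagon, cut, wagon, grey, wagon
Segment N = 11, segment V = 8.
TTR = 8 / 11 = 0.73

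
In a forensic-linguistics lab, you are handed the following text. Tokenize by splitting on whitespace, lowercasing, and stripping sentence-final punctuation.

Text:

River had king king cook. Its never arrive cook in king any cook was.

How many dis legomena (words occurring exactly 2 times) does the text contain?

Frequencies: king:3, cook:3, river:1, had:1, its:1, never:1, arrive:1, in:1, any:1, was:1
Words with frequency 2: (none)

0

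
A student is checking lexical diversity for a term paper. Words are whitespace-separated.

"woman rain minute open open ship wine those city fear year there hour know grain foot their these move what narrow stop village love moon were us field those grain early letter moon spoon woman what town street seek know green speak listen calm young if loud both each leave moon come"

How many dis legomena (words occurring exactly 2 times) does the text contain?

6

Frequencies: moon:3, woman:2, open:2, those:2, know:2, grain:2, what:2, rain:1, minute:1, ship:1, wine:1, city:1, fear:1, year:1, there:1, hour:1, foot:1, their:1, these:1, move:1, … (24 more, each freq 1)
Words with frequency 2: grain, know, open, those, what, woman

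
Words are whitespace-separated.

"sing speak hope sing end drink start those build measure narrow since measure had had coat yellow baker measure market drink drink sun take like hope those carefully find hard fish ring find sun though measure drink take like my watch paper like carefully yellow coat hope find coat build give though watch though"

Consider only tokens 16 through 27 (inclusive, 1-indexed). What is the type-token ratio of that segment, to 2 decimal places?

0.92

Segment tokens 16–27: coat, yellow, baker, measure, market, drink, drink, sun, take, like, hope, those
Segment N = 12, segment V = 11.
TTR = 11 / 12 = 0.92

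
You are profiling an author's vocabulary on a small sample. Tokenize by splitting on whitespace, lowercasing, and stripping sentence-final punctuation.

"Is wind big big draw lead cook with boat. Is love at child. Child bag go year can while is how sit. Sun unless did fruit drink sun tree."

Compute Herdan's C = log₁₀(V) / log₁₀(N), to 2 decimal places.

N = 29, V = 24.
log₁₀(V) = 1.380211, log₁₀(N) = 1.462398
C = 1.380211 / 1.462398 = 0.94

0.94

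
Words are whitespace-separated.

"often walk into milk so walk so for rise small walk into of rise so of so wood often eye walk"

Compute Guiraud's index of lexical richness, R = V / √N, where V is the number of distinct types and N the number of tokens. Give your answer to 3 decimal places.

2.400

N = 21, V = 11.
√N = 4.582576
R = 11 / 4.582576 = 2.400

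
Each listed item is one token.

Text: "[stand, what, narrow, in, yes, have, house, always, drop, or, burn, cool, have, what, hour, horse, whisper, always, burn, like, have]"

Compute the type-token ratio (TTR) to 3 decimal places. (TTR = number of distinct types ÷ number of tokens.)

0.762

N = 21 tokens, V = 16 types.
TTR = V / N = 16 / 21 = 0.762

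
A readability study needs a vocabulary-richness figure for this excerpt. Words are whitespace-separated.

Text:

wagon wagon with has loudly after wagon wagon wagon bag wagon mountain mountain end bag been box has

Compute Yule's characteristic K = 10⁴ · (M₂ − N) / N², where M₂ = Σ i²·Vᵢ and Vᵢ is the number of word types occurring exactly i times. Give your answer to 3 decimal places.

1111.111

Frequencies: wagon:6, has:2, bag:2, mountain:2, with:1, loudly:1, after:1, end:1, been:1, box:1
N = 18. Frequency spectrum: V_1=6, V_2=3, V_6=1
M₂ = 1²·6 + 2²·3 + 6²·1 = 54
K = 10000 × (54 − 18) / 18² = 1111.111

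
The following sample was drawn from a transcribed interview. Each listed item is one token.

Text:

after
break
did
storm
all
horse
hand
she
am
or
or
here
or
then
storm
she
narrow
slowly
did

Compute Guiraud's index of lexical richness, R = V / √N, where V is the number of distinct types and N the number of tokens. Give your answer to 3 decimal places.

N = 19, V = 14.
√N = 4.358899
R = 14 / 4.358899 = 3.212

3.212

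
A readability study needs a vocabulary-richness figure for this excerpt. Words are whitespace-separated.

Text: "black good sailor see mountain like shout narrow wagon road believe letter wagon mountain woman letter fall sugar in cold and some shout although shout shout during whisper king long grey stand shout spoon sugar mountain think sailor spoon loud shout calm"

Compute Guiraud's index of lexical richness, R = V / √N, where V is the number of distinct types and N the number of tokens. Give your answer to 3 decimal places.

N = 42, V = 30.
√N = 6.480741
R = 30 / 6.480741 = 4.629

4.629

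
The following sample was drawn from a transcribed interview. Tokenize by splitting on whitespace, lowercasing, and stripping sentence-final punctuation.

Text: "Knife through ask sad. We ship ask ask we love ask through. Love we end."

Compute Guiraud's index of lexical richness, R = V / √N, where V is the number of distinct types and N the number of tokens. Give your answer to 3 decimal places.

N = 15, V = 8.
√N = 3.872983
R = 8 / 3.872983 = 2.066

2.066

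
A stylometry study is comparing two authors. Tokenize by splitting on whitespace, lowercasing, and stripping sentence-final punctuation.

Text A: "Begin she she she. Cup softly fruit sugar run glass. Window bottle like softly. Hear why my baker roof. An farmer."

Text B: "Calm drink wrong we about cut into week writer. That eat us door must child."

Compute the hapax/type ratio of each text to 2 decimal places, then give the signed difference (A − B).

-0.11

A: hapax=16, V=18, ratio=0.89
B: hapax=15, V=15, ratio=1.00
Difference = 0.89 − 1.00 = -0.11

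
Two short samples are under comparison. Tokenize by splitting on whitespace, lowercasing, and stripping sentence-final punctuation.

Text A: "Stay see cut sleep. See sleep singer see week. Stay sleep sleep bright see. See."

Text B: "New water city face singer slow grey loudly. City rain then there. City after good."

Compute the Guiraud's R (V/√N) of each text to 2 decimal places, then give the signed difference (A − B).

-1.55

A: V=7, N=15, R=1.81
B: V=13, N=15, R=3.36
Difference = 1.81 − 3.36 = -1.55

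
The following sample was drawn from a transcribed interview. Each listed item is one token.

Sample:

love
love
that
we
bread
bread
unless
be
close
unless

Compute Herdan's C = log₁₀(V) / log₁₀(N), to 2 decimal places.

N = 10, V = 7.
log₁₀(V) = 0.845098, log₁₀(N) = 1.000000
C = 0.845098 / 1.000000 = 0.85

0.85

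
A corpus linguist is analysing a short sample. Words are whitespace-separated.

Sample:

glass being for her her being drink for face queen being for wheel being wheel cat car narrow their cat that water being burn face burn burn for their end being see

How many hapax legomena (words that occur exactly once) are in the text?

Frequencies: being:6, for:4, burn:3, her:2, face:2, wheel:2, cat:2, their:2, glass:1, drink:1, queen:1, car:1, narrow:1, that:1, water:1, end:1, see:1
Hapax (freq=1): car, drink, end, glass, narrow, queen, see, that, water

9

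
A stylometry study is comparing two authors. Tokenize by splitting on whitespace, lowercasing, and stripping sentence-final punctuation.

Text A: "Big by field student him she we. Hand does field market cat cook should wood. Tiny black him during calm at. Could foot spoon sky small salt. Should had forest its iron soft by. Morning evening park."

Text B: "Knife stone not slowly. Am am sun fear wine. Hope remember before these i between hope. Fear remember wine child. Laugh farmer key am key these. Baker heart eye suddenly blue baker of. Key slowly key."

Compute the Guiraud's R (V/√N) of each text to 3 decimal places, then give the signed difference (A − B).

1.425

A: V=33, N=37, R=5.425
B: V=24, N=36, R=4.000
Difference = 5.425 − 4.000 = 1.425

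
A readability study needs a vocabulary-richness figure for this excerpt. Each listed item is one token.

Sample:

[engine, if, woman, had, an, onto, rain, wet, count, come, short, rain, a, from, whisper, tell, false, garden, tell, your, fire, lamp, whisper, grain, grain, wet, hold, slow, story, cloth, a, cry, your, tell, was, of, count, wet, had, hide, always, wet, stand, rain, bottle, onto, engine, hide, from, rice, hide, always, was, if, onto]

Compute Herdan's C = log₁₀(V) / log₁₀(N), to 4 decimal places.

N = 55, V = 33.
log₁₀(V) = 1.518514, log₁₀(N) = 1.740363
C = 1.518514 / 1.740363 = 0.8725

0.8725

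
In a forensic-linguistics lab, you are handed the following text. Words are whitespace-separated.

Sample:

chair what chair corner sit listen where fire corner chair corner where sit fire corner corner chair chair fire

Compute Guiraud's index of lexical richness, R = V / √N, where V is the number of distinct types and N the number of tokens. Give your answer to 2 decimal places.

N = 19, V = 7.
√N = 4.358899
R = 7 / 4.358899 = 1.61

1.61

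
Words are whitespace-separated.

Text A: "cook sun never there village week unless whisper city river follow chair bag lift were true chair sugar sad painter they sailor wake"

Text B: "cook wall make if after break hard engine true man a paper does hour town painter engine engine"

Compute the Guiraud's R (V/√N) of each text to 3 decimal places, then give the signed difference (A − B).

0.816

A: V=22, N=23, R=4.587
B: V=16, N=18, R=3.771
Difference = 4.587 − 3.771 = 0.816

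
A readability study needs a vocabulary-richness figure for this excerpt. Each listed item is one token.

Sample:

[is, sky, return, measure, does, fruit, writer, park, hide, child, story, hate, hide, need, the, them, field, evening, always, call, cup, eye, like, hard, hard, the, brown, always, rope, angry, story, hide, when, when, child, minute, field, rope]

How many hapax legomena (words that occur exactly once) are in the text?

Frequencies: hide:3, child:2, story:2, the:2, field:2, always:2, hard:2, rope:2, when:2, is:1, sky:1, return:1, measure:1, does:1, fruit:1, writer:1, park:1, hate:1, need:1, them:1, … (8 more, each freq 1)
Hapax (freq=1): angry, brown, call, cup, does, evening, eye, fruit, hate, is, like, measure, minute, need, park, return, sky, them, writer

19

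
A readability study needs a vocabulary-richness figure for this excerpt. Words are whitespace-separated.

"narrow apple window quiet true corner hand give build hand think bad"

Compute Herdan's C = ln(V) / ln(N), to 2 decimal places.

0.96

N = 12, V = 11.
ln(V) = 2.397895, ln(N) = 2.484907
C = 2.397895 / 2.484907 = 0.96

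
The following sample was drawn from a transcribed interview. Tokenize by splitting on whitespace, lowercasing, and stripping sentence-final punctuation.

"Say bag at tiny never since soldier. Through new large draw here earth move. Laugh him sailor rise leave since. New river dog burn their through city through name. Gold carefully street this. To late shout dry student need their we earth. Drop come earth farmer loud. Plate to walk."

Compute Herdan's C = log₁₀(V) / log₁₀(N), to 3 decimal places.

0.955

N = 50, V = 42.
log₁₀(V) = 1.623249, log₁₀(N) = 1.698970
C = 1.623249 / 1.698970 = 0.955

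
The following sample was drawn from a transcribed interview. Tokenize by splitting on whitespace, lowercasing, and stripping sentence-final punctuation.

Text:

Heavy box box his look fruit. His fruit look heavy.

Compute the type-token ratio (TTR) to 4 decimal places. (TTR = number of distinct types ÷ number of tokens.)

N = 10 tokens, V = 5 types.
TTR = V / N = 5 / 10 = 0.5000

0.5000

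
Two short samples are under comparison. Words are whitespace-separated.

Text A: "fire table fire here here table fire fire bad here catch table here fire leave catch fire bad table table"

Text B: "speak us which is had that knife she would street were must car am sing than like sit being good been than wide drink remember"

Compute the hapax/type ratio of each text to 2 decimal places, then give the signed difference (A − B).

-0.79

A: hapax=1, V=6, ratio=0.17
B: hapax=23, V=24, ratio=0.96
Difference = 0.17 − 0.96 = -0.79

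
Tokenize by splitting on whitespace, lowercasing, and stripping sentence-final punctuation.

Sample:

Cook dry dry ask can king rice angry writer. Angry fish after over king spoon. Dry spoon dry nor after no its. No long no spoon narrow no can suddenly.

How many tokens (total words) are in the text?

Tokens: cook, dry, dry, ask, can, king, rice, angry, writer, angry, fish, after, over, king, spoon, dry, spoon, dry, nor, after, no, its, no, long, no, spoon, narrow, no, can, suddenly
N = 30

30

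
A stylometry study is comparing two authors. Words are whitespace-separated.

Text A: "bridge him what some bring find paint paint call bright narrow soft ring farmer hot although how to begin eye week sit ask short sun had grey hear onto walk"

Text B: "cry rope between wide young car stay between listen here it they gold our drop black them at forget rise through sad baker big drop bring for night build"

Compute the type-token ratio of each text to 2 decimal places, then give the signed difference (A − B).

TTR(A) = 29/30 = 0.97
TTR(B) = 27/29 = 0.93
Difference = 0.97 − 0.93 = 0.04

0.04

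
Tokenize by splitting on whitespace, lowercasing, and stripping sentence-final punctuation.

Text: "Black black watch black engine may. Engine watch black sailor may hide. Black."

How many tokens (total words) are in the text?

Tokens: black, black, watch, black, engine, may, engine, watch, black, sailor, may, hide, black
N = 13

13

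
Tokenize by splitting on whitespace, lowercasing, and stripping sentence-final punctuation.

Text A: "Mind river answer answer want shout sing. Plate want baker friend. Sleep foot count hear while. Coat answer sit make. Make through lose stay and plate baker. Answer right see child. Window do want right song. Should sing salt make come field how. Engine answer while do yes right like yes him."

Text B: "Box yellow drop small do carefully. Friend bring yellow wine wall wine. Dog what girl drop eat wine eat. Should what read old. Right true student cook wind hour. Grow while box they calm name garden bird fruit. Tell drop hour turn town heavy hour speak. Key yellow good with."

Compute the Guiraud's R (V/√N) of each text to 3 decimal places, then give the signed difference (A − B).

-0.523

A: V=36, N=52, R=4.992
B: V=39, N=50, R=5.515
Difference = 4.992 − 5.515 = -0.523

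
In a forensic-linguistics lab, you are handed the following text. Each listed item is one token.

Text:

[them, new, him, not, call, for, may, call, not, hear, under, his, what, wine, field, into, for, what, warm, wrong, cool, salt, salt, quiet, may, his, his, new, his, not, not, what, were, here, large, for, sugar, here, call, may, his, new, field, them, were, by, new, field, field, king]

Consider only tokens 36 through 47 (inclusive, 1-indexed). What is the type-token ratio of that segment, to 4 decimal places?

Segment tokens 36–47: for, sugar, here, call, may, his, new, field, them, were, by, new
Segment N = 12, segment V = 11.
TTR = 11 / 12 = 0.9167

0.9167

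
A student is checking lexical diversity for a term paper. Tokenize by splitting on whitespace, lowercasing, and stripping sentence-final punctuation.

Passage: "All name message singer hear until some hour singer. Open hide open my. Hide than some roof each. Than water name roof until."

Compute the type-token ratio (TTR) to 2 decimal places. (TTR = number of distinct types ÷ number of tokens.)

N = 23 tokens, V = 15 types.
TTR = V / N = 15 / 23 = 0.65

0.65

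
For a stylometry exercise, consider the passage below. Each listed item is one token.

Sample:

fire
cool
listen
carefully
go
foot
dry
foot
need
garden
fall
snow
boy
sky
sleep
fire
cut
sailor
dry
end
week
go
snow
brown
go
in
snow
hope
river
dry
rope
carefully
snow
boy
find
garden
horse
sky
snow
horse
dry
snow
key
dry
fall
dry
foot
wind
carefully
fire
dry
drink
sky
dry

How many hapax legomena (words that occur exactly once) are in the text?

Frequencies: dry:8, snow:6, fire:3, carefully:3, go:3, foot:3, sky:3, garden:2, fall:2, boy:2, horse:2, cool:1, listen:1, need:1, sleep:1, cut:1, sailor:1, end:1, week:1, brown:1, … (8 more, each freq 1)
Hapax (freq=1): brown, cool, cut, drink, end, find, hope, in, key, listen, need, river, rope, sailor, sleep, week, wind

17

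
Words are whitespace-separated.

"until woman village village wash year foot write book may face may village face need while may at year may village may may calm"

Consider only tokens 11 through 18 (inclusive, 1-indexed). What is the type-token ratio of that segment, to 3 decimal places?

Segment tokens 11–18: face, may, village, face, need, while, may, at
Segment N = 8, segment V = 6.
TTR = 6 / 8 = 0.750

0.750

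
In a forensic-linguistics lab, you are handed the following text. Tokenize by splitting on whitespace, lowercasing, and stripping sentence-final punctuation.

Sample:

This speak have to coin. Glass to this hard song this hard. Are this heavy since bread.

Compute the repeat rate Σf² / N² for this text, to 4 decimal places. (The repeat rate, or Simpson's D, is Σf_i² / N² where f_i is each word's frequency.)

Frequencies: this:4, to:2, hard:2, speak:1, have:1, coin:1, glass:1, song:1, are:1, heavy:1, since:1, bread:1
Σf² = 33; N² = 289
Repeat rate = 33 / 289 = 0.1142

0.1142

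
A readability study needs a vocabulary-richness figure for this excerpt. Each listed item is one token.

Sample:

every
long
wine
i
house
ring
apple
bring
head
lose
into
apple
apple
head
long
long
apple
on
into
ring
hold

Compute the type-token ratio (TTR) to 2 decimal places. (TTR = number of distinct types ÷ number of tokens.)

0.62

N = 21 tokens, V = 13 types.
TTR = V / N = 13 / 21 = 0.62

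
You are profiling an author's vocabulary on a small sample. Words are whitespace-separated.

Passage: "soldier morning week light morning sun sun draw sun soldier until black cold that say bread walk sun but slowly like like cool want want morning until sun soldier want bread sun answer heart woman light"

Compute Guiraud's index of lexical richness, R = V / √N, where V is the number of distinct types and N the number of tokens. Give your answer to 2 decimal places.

N = 36, V = 21.
√N = 6.000000
R = 21 / 6.000000 = 3.50

3.50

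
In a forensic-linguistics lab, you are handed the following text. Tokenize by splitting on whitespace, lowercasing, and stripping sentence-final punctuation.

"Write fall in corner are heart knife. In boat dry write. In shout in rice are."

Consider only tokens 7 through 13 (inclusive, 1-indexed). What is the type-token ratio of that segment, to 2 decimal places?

0.86

Segment tokens 7–13: knife, in, boat, dry, write, in, shout
Segment N = 7, segment V = 6.
TTR = 6 / 7 = 0.86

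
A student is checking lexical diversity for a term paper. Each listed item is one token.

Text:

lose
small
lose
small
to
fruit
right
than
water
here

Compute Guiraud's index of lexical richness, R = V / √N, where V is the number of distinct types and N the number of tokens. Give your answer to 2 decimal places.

2.53

N = 10, V = 8.
√N = 3.162278
R = 8 / 3.162278 = 2.53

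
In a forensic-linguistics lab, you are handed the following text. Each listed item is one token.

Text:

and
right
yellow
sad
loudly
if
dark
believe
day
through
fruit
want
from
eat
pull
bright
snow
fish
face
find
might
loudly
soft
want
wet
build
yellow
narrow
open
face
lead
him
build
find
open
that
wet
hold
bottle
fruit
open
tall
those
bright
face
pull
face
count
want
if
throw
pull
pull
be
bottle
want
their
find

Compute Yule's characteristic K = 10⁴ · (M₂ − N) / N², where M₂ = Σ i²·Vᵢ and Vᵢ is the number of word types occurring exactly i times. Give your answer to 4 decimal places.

190.2497

Frequencies: want:4, pull:4, face:4, find:3, open:3, yellow:2, loudly:2, if:2, fruit:2, bright:2, wet:2, build:2, bottle:2, and:1, right:1, sad:1, dark:1, believe:1, day:1, through:1, … (17 more, each freq 1)
N = 58. Frequency spectrum: V_1=24, V_2=8, V_3=2, V_4=3
M₂ = 1²·24 + 2²·8 + 3²·2 + 4²·3 = 122
K = 10000 × (122 − 58) / 58² = 190.2497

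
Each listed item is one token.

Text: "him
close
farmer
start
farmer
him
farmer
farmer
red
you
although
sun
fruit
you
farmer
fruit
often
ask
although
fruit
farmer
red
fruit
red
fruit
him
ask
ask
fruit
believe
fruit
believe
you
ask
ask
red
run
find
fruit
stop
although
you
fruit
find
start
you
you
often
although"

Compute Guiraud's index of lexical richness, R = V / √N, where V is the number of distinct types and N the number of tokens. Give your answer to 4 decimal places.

2.1429

N = 49, V = 15.
√N = 7.000000
R = 15 / 7.000000 = 2.1429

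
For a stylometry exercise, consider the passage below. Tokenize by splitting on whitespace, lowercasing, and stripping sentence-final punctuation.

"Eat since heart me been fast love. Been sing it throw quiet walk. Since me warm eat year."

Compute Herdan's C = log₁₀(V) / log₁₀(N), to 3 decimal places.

N = 18, V = 14.
log₁₀(V) = 1.146128, log₁₀(N) = 1.255273
C = 1.146128 / 1.255273 = 0.913

0.913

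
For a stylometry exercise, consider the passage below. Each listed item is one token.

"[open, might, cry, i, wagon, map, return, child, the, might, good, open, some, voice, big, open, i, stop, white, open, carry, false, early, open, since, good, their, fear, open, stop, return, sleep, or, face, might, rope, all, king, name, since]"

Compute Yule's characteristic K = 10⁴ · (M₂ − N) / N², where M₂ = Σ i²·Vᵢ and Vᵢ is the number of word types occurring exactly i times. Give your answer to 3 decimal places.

Frequencies: open:6, might:3, i:2, return:2, good:2, stop:2, since:2, cry:1, wagon:1, map:1, child:1, the:1, some:1, voice:1, big:1, white:1, carry:1, false:1, early:1, their:1, … (8 more, each freq 1)
N = 40. Frequency spectrum: V_1=21, V_2=5, V_3=1, V_6=1
M₂ = 1²·21 + 2²·5 + 3²·1 + 6²·1 = 86
K = 10000 × (86 − 40) / 40² = 287.500

287.500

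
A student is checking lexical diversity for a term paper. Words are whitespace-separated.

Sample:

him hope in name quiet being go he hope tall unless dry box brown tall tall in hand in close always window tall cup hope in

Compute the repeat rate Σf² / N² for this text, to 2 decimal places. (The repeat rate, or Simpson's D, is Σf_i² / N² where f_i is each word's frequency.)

Frequencies: in:4, tall:4, hope:3, him:1, name:1, quiet:1, being:1, go:1, he:1, unless:1, dry:1, box:1, brown:1, hand:1, close:1, always:1, window:1, cup:1
Σf² = 56; N² = 676
Repeat rate = 56 / 676 = 0.08

0.08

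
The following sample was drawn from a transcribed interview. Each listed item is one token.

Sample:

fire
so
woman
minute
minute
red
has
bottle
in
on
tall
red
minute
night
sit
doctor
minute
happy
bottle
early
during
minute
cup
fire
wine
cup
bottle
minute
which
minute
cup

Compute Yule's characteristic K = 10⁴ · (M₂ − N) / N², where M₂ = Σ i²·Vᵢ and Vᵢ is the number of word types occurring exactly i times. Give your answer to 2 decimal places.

Frequencies: minute:7, bottle:3, cup:3, fire:2, red:2, so:1, woman:1, has:1, in:1, on:1, tall:1, night:1, sit:1, doctor:1, happy:1, early:1, during:1, wine:1, which:1
N = 31. Frequency spectrum: V_1=14, V_2=2, V_3=2, V_7=1
M₂ = 1²·14 + 2²·2 + 3²·2 + 7²·1 = 89
K = 10000 × (89 − 31) / 31² = 603.54

603.54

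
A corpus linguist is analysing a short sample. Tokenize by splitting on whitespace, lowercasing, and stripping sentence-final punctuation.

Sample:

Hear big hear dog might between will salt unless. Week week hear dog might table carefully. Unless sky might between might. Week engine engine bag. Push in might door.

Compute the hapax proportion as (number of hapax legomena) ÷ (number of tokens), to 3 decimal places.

Frequencies: might:5, hear:3, week:3, dog:2, between:2, unless:2, engine:2, big:1, will:1, salt:1, table:1, carefully:1, sky:1, bag:1, push:1, in:1, door:1
Hapax count = 10; token count = 29.
Ratio = 10 / 29 = 0.345

0.345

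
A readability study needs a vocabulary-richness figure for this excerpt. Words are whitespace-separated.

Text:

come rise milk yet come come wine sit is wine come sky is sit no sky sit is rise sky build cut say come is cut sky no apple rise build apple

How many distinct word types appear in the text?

13

Distinct types: {apple, build, come, cut, is, milk, no, rise, say, sit, sky, wine, yet}
V = 13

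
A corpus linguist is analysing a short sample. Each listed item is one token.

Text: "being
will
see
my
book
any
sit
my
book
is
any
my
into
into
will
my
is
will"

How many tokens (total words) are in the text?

18

Tokens: being, will, see, my, book, any, sit, my, book, is, any, my, into, into, will, my, is, will
N = 18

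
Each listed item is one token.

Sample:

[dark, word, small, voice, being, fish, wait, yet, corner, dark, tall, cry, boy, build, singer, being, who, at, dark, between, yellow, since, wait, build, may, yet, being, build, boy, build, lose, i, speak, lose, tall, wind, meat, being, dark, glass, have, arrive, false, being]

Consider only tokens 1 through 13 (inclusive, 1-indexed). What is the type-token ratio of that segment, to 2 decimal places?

Segment tokens 1–13: dark, word, small, voice, being, fish, wait, yet, corner, dark, tall, cry, boy
Segment N = 13, segment V = 12.
TTR = 12 / 13 = 0.92

0.92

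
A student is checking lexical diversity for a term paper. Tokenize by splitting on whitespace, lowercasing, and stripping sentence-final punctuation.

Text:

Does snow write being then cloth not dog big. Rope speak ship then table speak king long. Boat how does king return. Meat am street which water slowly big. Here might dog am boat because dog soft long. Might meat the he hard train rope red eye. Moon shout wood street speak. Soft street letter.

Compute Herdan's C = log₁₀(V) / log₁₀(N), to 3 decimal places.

0.908

N = 55, V = 38.
log₁₀(V) = 1.579784, log₁₀(N) = 1.740363
C = 1.579784 / 1.740363 = 0.908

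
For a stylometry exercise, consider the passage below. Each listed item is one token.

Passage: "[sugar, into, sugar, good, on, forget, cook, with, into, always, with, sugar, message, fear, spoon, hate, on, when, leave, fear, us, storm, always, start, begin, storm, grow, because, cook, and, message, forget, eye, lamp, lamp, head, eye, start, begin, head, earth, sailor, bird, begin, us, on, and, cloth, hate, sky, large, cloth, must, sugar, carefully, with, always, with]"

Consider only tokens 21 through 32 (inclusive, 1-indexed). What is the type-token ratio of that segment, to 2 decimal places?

0.92

Segment tokens 21–32: us, storm, always, start, begin, storm, grow, because, cook, and, message, forget
Segment N = 12, segment V = 11.
TTR = 11 / 12 = 0.92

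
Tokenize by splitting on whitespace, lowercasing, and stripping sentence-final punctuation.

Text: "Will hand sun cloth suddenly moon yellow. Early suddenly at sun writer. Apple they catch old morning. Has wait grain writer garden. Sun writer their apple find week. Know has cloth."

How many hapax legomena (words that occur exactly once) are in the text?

17

Frequencies: sun:3, writer:3, cloth:2, suddenly:2, apple:2, has:2, will:1, hand:1, moon:1, yellow:1, early:1, at:1, they:1, catch:1, old:1, morning:1, wait:1, grain:1, garden:1, their:1, … (3 more, each freq 1)
Hapax (freq=1): at, catch, early, find, garden, grain, hand, know, moon, morning, old, their, they, wait, week, will, yellow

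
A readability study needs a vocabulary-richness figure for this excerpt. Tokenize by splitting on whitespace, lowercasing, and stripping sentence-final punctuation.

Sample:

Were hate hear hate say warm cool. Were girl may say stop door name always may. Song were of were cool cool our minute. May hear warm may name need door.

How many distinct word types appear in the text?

17

Distinct types: {always, cool, door, girl, hate, hear, may, minute, name, need, of, our, say, song, stop, warm, were}
V = 17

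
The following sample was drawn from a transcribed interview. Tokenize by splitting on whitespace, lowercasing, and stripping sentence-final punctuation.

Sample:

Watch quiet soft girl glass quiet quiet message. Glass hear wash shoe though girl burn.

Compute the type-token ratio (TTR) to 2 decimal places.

N = 15 tokens, V = 11 types.
TTR = V / N = 11 / 15 = 0.73

0.73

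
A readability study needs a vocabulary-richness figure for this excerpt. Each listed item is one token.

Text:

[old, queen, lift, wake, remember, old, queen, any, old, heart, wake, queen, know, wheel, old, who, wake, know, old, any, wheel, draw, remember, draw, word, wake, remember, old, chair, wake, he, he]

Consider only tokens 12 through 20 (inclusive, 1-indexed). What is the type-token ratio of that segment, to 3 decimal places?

0.778

Segment tokens 12–20: queen, know, wheel, old, who, wake, know, old, any
Segment N = 9, segment V = 7.
TTR = 7 / 9 = 0.778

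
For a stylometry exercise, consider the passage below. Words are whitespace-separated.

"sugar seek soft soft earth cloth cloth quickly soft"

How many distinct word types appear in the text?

Distinct types: {cloth, earth, quickly, seek, soft, sugar}
V = 6

6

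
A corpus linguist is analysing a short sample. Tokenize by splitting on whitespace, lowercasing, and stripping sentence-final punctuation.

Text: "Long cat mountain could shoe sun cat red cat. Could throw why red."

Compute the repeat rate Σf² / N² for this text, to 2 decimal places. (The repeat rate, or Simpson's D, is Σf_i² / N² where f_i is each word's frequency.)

Frequencies: cat:3, could:2, red:2, long:1, mountain:1, shoe:1, sun:1, throw:1, why:1
Σf² = 23; N² = 169
Repeat rate = 23 / 169 = 0.14

0.14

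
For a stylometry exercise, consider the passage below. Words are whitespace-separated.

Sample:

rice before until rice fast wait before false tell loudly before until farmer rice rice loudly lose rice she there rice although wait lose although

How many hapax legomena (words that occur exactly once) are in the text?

6

Frequencies: rice:6, before:3, until:2, wait:2, loudly:2, lose:2, although:2, fast:1, false:1, tell:1, farmer:1, she:1, there:1
Hapax (freq=1): false, farmer, fast, she, tell, there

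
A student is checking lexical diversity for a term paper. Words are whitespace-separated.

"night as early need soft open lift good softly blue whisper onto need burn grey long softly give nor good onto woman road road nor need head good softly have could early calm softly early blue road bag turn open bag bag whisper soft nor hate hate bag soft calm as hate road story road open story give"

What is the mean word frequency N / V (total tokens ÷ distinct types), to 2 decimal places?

N = 58 tokens, V = 27 types.
Mean frequency = N / V = 58 / 27 = 2.15

2.15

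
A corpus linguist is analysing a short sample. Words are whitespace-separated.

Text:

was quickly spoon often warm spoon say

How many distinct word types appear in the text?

Distinct types: {often, quickly, say, spoon, warm, was}
V = 6

6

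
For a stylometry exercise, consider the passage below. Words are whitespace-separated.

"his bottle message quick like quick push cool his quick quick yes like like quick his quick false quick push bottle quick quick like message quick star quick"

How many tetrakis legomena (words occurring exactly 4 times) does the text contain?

1

Frequencies: quick:11, like:4, his:3, bottle:2, message:2, push:2, cool:1, yes:1, false:1, star:1
Words with frequency 4: like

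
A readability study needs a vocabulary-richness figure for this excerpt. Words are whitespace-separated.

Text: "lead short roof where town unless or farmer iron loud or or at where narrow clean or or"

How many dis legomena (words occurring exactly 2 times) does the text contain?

Frequencies: or:5, where:2, lead:1, short:1, roof:1, town:1, unless:1, farmer:1, iron:1, loud:1, at:1, narrow:1, clean:1
Words with frequency 2: where

1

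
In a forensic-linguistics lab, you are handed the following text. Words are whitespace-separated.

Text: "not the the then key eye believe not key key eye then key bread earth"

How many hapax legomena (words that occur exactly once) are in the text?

3

Frequencies: key:4, not:2, the:2, then:2, eye:2, believe:1, bread:1, earth:1
Hapax (freq=1): believe, bread, earth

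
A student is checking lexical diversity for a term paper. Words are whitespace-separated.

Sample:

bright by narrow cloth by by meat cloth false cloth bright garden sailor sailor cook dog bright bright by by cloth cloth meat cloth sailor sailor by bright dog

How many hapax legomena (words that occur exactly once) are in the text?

4

Frequencies: by:6, cloth:6, bright:5, sailor:4, meat:2, dog:2, narrow:1, false:1, garden:1, cook:1
Hapax (freq=1): cook, false, garden, narrow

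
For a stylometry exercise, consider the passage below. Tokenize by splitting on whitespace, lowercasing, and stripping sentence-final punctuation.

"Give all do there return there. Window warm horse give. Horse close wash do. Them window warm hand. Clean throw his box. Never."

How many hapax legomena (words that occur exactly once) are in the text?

Frequencies: give:2, do:2, there:2, window:2, warm:2, horse:2, all:1, return:1, close:1, wash:1, them:1, hand:1, clean:1, throw:1, his:1, box:1, never:1
Hapax (freq=1): all, box, clean, close, hand, his, never, return, them, throw, wash

11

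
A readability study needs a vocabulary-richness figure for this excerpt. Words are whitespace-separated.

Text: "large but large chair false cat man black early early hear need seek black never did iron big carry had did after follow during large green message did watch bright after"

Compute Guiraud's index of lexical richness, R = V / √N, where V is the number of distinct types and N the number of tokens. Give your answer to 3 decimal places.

4.311

N = 31, V = 24.
√N = 5.567764
R = 24 / 5.567764 = 4.311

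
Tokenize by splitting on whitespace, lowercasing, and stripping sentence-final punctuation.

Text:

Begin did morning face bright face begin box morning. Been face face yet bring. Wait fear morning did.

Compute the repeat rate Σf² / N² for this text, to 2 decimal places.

0.12

Frequencies: face:4, morning:3, begin:2, did:2, bright:1, box:1, been:1, yet:1, bring:1, wait:1, fear:1
Σf² = 40; N² = 324
Repeat rate = 40 / 324 = 0.12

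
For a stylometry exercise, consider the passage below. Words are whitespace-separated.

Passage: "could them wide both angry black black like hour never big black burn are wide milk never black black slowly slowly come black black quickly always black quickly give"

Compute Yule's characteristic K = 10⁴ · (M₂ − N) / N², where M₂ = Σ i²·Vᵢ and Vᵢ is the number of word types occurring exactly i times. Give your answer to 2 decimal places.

Frequencies: black:8, wide:2, never:2, slowly:2, quickly:2, could:1, them:1, both:1, angry:1, like:1, hour:1, big:1, burn:1, are:1, milk:1, come:1, always:1, give:1
N = 29. Frequency spectrum: V_1=13, V_2=4, V_8=1
M₂ = 1²·13 + 2²·4 + 8²·1 = 93
K = 10000 × (93 − 29) / 29² = 761.00

761.00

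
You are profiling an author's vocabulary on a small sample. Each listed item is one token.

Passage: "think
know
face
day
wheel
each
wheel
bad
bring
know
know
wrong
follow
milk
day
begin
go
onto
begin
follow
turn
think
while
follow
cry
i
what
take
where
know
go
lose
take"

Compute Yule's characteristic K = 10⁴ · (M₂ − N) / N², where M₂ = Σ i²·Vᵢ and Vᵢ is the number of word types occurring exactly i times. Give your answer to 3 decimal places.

Frequencies: know:4, follow:3, think:2, day:2, wheel:2, begin:2, go:2, take:2, face:1, each:1, bad:1, bring:1, wrong:1, milk:1, onto:1, turn:1, while:1, cry:1, i:1, what:1, … (2 more, each freq 1)
N = 33. Frequency spectrum: V_1=14, V_2=6, V_3=1, V_4=1
M₂ = 1²·14 + 2²·6 + 3²·1 + 4²·1 = 63
K = 10000 × (63 − 33) / 33² = 275.482

275.482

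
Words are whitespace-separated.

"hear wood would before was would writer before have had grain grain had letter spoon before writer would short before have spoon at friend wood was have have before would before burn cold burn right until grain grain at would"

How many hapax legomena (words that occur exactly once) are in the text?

Frequencies: before:6, would:5, have:4, grain:4, wood:2, was:2, writer:2, had:2, spoon:2, at:2, burn:2, hear:1, letter:1, short:1, friend:1, cold:1, right:1, until:1
Hapax (freq=1): cold, friend, hear, letter, right, short, until

7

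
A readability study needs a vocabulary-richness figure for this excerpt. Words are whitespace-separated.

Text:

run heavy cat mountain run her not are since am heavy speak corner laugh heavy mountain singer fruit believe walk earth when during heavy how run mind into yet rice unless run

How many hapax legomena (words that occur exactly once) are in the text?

Frequencies: run:4, heavy:4, mountain:2, cat:1, her:1, not:1, are:1, since:1, am:1, speak:1, corner:1, laugh:1, singer:1, fruit:1, believe:1, walk:1, earth:1, when:1, during:1, how:1, … (5 more, each freq 1)
Hapax (freq=1): am, are, believe, cat, corner, during, earth, fruit, her, how, into, laugh, mind, not, rice, since, singer, speak, unless, walk, when, yet

22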